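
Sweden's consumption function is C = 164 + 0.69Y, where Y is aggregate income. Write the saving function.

S = -164 + 0.31Y

S = Y − C = Y − (164 + 0.69Y) = -164 + (1 − 0.69)Y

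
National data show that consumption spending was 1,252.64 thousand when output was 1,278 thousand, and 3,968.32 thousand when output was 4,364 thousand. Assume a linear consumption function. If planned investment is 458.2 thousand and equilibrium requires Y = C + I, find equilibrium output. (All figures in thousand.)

MPC = (3968.32 − 1252.64)/(4364 − 1278) = 2715.68/3086 = 0.88
a = 1252.64 − 0.88(1278) = 128
Equilibrium: Y = 128 + 0.88Y + 458.2
0.12Y = 586.2, so Y = 586.2/0.12 = 4885

Y = 4885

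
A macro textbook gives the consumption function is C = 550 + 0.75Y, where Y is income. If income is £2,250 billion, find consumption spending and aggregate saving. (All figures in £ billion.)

C = 550 + 0.75(2250) = 550 + 1687.5 = 2237.5
S = Y − C = 2250 − 2237.5 = 12.5

C = 2237.5; S = 12.5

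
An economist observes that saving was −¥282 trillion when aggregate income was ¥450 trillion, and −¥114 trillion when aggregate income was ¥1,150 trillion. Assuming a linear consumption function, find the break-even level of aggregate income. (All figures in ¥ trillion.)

MPS = ΔS/ΔY = (-114 − (-282))/(1150 − 450) = 168/700 = 0.24
MPC = 1 − MPS = 0.76
From S(450) = -282: −a + 0.24(450) = -282, so a = 108 − (-282) = 390
Break-even (S = 0): Y = a/MPS = 390/0.24 = 1625

Y = 1625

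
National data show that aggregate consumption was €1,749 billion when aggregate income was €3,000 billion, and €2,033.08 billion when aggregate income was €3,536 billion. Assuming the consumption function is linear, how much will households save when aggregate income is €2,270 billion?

S = 907.9

MPC = (2033.08 − 1749)/(3536 − 3000) = 284.08/536 = 0.53
a = 1749 − 0.53(3000) = 1749 − 1590 = 159
C = 159 + 0.53(2270) = 1362.1
S = 2270 − 1362.1 = 907.9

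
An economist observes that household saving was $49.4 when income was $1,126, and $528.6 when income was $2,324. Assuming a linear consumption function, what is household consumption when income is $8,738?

C = 5643.8

MPS = ΔS/ΔY = (528.6 − 49.4)/(2324 − 1126) = 479.2/1198 = 0.4
MPC = 1 − MPS = 0.6
Autonomous saving = 49.4 − 0.4(1126) = -401, so a = 401
C = 401 + 0.6(8738) = 401 + 5242.8 = 5643.8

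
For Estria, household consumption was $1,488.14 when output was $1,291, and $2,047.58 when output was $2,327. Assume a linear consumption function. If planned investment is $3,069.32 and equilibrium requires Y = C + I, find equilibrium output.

MPC = (2047.58 − 1488.14)/(2327 − 1291) = 559.44/1036 = 0.54
a = 1488.14 − 0.54(1291) = 791
Equilibrium: Y = 791 + 0.54Y + 3069.32
0.46Y = 3860.32, so Y = 3860.32/0.46 = 8392

Y = 8392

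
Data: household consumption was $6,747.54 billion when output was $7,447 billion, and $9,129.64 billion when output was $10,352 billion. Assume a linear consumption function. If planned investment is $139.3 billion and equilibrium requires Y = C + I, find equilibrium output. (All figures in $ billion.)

Y = 4335

MPC = (9129.64 − 6747.54)/(10352 − 7447) = 2382.1/2905 = 0.82
a = 6747.54 − 0.82(7447) = 641
Equilibrium: Y = 641 + 0.82Y + 139.3
0.18Y = 780.3, so Y = 780.3/0.18 = 4335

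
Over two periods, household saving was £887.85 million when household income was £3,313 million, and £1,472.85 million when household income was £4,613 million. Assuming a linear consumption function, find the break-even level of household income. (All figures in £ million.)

Y = 1340

MPS = ΔS/ΔY = (1472.85 − 887.85)/(4613 − 3313) = 585/1300 = 0.45
MPC = 1 − MPS = 0.55
From S(3313) = 887.85: −a + 0.45(3313) = 887.85, so a = 1490.85 − 887.85 = 603
Break-even (S = 0): Y = a/MPS = 603/0.45 = 1340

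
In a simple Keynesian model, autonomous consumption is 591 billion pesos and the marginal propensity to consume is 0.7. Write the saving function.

S = Y − C = Y − (591 + 0.7Y) = -591 + (1 − 0.7)Y

S = -591 + 0.3Y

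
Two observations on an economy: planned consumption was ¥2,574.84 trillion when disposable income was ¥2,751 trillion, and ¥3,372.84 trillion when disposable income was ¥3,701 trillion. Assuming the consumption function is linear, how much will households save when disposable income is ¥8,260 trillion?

S = 1057.6

MPC = (3372.84 − 2574.84)/(3701 − 2751) = 798/950 = 0.84
a = 2574.84 − 0.84(2751) = 2574.84 − 2310.84 = 264
C = 264 + 0.84(8260) = 7202.4
S = 8260 − 7202.4 = 1057.6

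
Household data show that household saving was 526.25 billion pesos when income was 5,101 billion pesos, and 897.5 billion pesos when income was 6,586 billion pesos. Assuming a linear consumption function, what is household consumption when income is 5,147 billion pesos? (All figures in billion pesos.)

C = 4609.25

MPS = ΔS/ΔY = (897.5 − 526.25)/(6586 − 5101) = 371.25/1485 = 0.25
MPC = 1 − MPS = 0.75
Autonomous saving = 526.25 − 0.25(5101) = -749, so a = 749
C = 749 + 0.75(5147) = 749 + 3860.25 = 4609.25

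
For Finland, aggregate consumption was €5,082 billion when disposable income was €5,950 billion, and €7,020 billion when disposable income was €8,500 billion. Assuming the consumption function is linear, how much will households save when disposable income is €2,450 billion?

MPC = (7020 − 5082)/(8500 − 5950) = 1938/2550 = 0.76
a = 5082 − 0.76(5950) = 5082 − 4522 = 560
C = 560 + 0.76(2450) = 2422
S = 2450 − 2422 = 28

S = 28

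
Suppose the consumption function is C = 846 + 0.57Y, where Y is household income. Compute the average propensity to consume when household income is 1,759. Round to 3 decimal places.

C = 846 + 0.57(1759) = 1848.63
APC = C/Y = 1848.63/1759 = 1.051

APC = 1.051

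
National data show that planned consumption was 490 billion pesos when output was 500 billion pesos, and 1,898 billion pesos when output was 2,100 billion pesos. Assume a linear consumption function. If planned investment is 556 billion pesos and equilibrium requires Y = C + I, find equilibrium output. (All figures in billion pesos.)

Y = 5050

MPC = (1898 − 490)/(2100 − 500) = 1408/1600 = 0.88
a = 490 − 0.88(500) = 50
Equilibrium: Y = 50 + 0.88Y + 556
0.12Y = 606, so Y = 606/0.12 = 5050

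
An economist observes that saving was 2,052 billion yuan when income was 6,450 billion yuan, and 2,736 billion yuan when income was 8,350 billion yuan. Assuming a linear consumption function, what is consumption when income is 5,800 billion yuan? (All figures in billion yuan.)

C = 3982

MPS = ΔS/ΔY = (2736 − 2052)/(8350 − 6450) = 684/1900 = 0.36
MPC = 1 − MPS = 0.64
Autonomous saving = 2052 − 0.36(6450) = -270, so a = 270
C = 270 + 0.64(5800) = 270 + 3712 = 3982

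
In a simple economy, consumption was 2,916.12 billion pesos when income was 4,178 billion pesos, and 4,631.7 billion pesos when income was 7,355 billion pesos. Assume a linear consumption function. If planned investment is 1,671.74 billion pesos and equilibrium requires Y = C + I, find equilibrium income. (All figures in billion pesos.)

Y = 5069

MPC = (4631.7 − 2916.12)/(7355 − 4178) = 1715.58/3177 = 0.54
a = 2916.12 − 0.54(4178) = 660
Equilibrium: Y = 660 + 0.54Y + 1671.74
0.46Y = 2331.74, so Y = 2331.74/0.46 = 5069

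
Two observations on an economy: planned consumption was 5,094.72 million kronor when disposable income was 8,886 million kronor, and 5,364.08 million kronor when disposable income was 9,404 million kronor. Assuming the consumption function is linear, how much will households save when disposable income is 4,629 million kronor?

S = 1747.92

MPC = (5364.08 − 5094.72)/(9404 − 8886) = 269.36/518 = 0.52
a = 5094.72 − 0.52(8886) = 5094.72 − 4620.72 = 474
C = 474 + 0.52(4629) = 2881.08
S = 4629 − 2881.08 = 1747.92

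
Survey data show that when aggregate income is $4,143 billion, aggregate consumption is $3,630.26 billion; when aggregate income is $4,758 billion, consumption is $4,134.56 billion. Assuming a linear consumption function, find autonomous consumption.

MPC = ΔC/ΔY = (4134.56 − 3630.26)/(4758 − 4143) = 504.3/615 = 0.82
a = C − MPC·Y = 3630.26 − 0.82(4143) = 3630.26 − 3397.26 = 233

a = 233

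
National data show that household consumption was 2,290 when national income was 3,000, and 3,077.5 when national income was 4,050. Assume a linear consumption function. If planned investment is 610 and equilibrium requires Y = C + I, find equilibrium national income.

MPC = (3077.5 − 2290)/(4050 − 3000) = 787.5/1050 = 0.75
a = 2290 − 0.75(3000) = 40
Equilibrium: Y = 40 + 0.75Y + 610
0.25Y = 650, so Y = 650/0.25 = 2600

Y = 2600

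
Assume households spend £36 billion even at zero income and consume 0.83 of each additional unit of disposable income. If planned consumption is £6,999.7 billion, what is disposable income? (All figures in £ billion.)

36 + 0.83Y = 6999.7
0.83Y = 6963.7, so Y = 6963.7/0.83 = 8390

Y = 8390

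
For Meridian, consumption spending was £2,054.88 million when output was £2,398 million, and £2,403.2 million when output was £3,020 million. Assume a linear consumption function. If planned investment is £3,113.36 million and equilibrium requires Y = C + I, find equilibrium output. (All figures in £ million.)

Y = 8694

MPC = (2403.2 − 2054.88)/(3020 − 2398) = 348.32/622 = 0.56
a = 2054.88 − 0.56(2398) = 712
Equilibrium: Y = 712 + 0.56Y + 3113.36
0.44Y = 3825.36, so Y = 3825.36/0.44 = 8694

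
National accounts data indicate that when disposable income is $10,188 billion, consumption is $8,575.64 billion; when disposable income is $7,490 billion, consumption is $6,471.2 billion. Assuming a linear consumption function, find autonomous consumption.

MPC = ΔC/ΔY = (8575.64 − 6471.2)/(10188 − 7490) = 2104.44/2698 = 0.78
a = C − MPC·Y = 6471.2 − 0.78(7490) = 6471.2 − 5842.2 = 629

a = 629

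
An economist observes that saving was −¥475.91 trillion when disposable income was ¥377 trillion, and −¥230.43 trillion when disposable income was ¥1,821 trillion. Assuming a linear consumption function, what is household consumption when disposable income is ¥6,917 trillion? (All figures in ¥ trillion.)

C = 6281.11

MPS = ΔS/ΔY = (-230.43 − (-475.91))/(1821 − 377) = 245.48/1444 = 0.17
MPC = 1 − MPS = 0.83
Autonomous saving = -475.91 − 0.17(377) = -540, so a = 540
C = 540 + 0.83(6917) = 540 + 5741.11 = 6281.11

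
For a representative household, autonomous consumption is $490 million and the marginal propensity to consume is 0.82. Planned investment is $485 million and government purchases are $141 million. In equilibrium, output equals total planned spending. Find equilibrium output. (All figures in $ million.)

Y = 6200

Y = C + I + G = 490 + 0.82Y + 485 + 141
Y − 0.82Y = 1116
0.18Y = 1116, so Y = 1116/0.18 = 6200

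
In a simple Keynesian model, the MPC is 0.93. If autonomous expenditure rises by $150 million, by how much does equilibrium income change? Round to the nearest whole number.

The multiplier is 1/(1 − MPC) = 1/0.07.
ΔY = 150/0.07 = 2142.86 ≈ 2143

ΔY ≈ 2143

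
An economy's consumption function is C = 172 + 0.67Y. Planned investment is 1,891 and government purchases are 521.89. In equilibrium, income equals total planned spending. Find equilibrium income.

Y = 7833

Y = C + I + G = 172 + 0.67Y + 1891 + 521.89
Y − 0.67Y = 2584.89
0.33Y = 2584.89, so Y = 2584.89/0.33 = 7833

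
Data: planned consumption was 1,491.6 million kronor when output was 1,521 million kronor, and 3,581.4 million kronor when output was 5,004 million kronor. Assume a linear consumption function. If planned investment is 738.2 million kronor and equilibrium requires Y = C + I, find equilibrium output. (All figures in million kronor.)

Y = 3293

MPC = (3581.4 − 1491.6)/(5004 − 1521) = 2089.8/3483 = 0.6
a = 1491.6 − 0.6(1521) = 579
Equilibrium: Y = 579 + 0.6Y + 738.2
0.4Y = 1317.2, so Y = 1317.2/0.4 = 3293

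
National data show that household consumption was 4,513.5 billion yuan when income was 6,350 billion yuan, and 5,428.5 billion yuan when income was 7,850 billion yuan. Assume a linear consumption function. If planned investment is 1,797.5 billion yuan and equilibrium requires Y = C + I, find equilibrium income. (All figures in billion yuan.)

Y = 6250

MPC = (5428.5 − 4513.5)/(7850 − 6350) = 915/1500 = 0.61
a = 4513.5 − 0.61(6350) = 640
Equilibrium: Y = 640 + 0.61Y + 1797.5
0.39Y = 2437.5, so Y = 2437.5/0.39 = 6250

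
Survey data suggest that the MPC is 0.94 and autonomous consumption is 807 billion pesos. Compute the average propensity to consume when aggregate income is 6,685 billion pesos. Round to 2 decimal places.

C = 807 + 0.94(6685) = 7090.9
APC = C/Y = 7090.9/6685 = 1.06

APC = 1.06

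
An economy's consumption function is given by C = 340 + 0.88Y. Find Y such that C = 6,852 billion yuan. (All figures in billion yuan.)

340 + 0.88Y = 6852
0.88Y = 6512, so Y = 6512/0.88 = 7400

Y = 7400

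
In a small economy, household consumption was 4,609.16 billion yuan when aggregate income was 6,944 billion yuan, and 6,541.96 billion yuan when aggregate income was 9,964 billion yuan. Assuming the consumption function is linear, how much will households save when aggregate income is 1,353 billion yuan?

MPC = (6541.96 − 4609.16)/(9964 − 6944) = 1932.8/3020 = 0.64
a = 4609.16 − 0.64(6944) = 4609.16 − 4444.16 = 165
C = 165 + 0.64(1353) = 1030.92
S = 1353 − 1030.92 = 322.08

S = 322.08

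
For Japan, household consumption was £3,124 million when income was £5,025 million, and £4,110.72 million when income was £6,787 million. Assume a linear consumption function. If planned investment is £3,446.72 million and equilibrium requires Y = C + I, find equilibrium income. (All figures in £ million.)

Y = 8538

MPC = (4110.72 − 3124)/(6787 − 5025) = 986.72/1762 = 0.56
a = 3124 − 0.56(5025) = 310
Equilibrium: Y = 310 + 0.56Y + 3446.72
0.44Y = 3756.72, so Y = 3756.72/0.44 = 8538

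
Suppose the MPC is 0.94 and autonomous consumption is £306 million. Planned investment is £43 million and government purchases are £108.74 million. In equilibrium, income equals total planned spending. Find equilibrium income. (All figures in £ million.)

Y = C + I + G = 306 + 0.94Y + 43 + 108.74
Y − 0.94Y = 457.74
0.06Y = 457.74, so Y = 457.74/0.06 = 7629

Y = 7629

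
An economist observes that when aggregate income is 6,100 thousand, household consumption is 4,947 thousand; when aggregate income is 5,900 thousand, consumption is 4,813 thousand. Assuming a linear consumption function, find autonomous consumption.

MPC = ΔC/ΔY = (4947 − 4813)/(6100 − 5900) = 134/200 = 0.67
a = C − MPC·Y = 4813 − 0.67(5900) = 4813 − 3953 = 860

a = 860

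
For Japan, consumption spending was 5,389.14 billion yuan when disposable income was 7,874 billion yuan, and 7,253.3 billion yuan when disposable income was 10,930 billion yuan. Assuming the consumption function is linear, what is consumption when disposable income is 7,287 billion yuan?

MPC = (7253.3 − 5389.14)/(10930 − 7874) = 1864.16/3056 = 0.61
a = 5389.14 − 0.61(7874) = 5389.14 − 4803.14 = 586
C = 586 + 0.61(7287) = 586 + 4445.07 = 5031.07

C = 5031.07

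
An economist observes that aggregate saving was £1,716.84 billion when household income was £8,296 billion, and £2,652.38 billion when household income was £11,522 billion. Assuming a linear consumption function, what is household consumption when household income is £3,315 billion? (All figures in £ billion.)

MPS = ΔS/ΔY = (2652.38 − 1716.84)/(11522 − 8296) = 935.54/3226 = 0.29
MPC = 1 − MPS = 0.71
Autonomous saving = 1716.84 − 0.29(8296) = -689, so a = 689
C = 689 + 0.71(3315) = 689 + 2353.65 = 3042.65

C = 3042.65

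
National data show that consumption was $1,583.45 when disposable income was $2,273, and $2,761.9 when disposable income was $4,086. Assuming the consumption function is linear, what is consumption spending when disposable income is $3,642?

MPC = (2761.9 − 1583.45)/(4086 − 2273) = 1178.45/1813 = 0.65
a = 1583.45 − 0.65(2273) = 1583.45 − 1477.45 = 106
C = 106 + 0.65(3642) = 106 + 2367.3 = 2473.3

C = 2473.3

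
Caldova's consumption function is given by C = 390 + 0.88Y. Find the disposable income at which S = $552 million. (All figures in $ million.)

Y = 7850

S = Y − C = -390 + 0.12Y
-390 + 0.12Y = 552, so 0.12Y = 942 and Y = 7850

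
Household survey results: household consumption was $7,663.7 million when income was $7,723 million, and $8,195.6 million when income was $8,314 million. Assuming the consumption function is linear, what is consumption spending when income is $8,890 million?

C = 8714

MPC = (8195.6 − 7663.7)/(8314 − 7723) = 531.9/591 = 0.9
a = 7663.7 − 0.9(7723) = 7663.7 − 6950.7 = 713
C = 713 + 0.9(8890) = 713 + 8001 = 8714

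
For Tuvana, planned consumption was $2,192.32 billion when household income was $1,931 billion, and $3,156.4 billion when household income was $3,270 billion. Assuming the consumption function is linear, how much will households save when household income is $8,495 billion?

S = 1576.6

MPC = (3156.4 − 2192.32)/(3270 − 1931) = 964.08/1339 = 0.72
a = 2192.32 − 0.72(1931) = 2192.32 − 1390.32 = 802
C = 802 + 0.72(8495) = 6918.4
S = 8495 − 6918.4 = 1576.6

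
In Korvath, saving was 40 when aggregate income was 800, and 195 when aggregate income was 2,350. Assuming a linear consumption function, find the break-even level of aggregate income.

MPS = ΔS/ΔY = (195 − 40)/(2350 − 800) = 155/1550 = 0.1
MPC = 1 − MPS = 0.9
From S(800) = 40: −a + 0.1(800) = 40, so a = 80 − 40 = 40
Break-even (S = 0): Y = a/MPS = 40/0.1 = 400

Y = 400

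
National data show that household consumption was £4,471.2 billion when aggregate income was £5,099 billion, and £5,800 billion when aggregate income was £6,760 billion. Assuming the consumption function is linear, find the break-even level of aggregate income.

Y = 1960

MPC = (5800 − 4471.2)/(6760 − 5099) = 1328.8/1661 = 0.8
a = 4471.2 − 0.8(5099) = 4471.2 − 4079.2 = 392
Break-even: Y = a/(1−MPC) = 392/0.2 = 1960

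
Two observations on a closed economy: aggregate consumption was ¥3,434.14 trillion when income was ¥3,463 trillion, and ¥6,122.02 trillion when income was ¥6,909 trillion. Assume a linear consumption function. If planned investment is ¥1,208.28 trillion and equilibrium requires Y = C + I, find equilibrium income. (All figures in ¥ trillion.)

Y = 8824

MPC = (6122.02 − 3434.14)/(6909 − 3463) = 2687.88/3446 = 0.78
a = 3434.14 − 0.78(3463) = 733
Equilibrium: Y = 733 + 0.78Y + 1208.28
0.22Y = 1941.28, so Y = 1941.28/0.22 = 8824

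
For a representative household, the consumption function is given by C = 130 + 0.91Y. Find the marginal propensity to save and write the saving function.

MPS = 1 − MPC = 1 − 0.91 = 0.09
S = Y − C = -130 + 0.09Y

MPS = 0.09; S = -130 + 0.09Y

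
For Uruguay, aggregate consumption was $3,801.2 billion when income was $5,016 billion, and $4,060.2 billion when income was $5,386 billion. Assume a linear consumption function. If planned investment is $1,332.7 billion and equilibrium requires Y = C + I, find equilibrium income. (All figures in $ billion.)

MPC = (4060.2 − 3801.2)/(5386 − 5016) = 259/370 = 0.7
a = 3801.2 − 0.7(5016) = 290
Equilibrium: Y = 290 + 0.7Y + 1332.7
0.3Y = 1622.7, so Y = 1622.7/0.3 = 5409

Y = 5409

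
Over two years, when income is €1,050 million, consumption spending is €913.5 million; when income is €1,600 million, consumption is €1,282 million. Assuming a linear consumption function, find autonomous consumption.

a = 210

MPC = ΔC/ΔY = (1282 − 913.5)/(1600 − 1050) = 368.5/550 = 0.67
a = C − MPC·Y = 913.5 − 0.67(1050) = 913.5 − 703.5 = 210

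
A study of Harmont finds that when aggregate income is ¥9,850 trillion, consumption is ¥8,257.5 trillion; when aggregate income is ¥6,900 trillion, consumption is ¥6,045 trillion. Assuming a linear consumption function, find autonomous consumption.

MPC = ΔC/ΔY = (8257.5 − 6045)/(9850 − 6900) = 2212.5/2950 = 0.75
a = C − MPC·Y = 6045 − 0.75(6900) = 6045 − 5175 = 870

a = 870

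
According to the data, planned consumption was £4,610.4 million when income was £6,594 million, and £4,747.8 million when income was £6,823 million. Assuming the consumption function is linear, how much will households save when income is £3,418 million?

S = 713.2

MPC = (4747.8 − 4610.4)/(6823 − 6594) = 137.4/229 = 0.6
a = 4610.4 − 0.6(6594) = 4610.4 − 3956.4 = 654
C = 654 + 0.6(3418) = 2704.8
S = 3418 − 2704.8 = 713.2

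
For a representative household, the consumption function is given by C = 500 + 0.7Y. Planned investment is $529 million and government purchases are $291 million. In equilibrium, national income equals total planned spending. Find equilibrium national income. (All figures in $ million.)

Y = 4400

Y = C + I + G = 500 + 0.7Y + 529 + 291
Y − 0.7Y = 1320
0.3Y = 1320, so Y = 1320/0.3 = 4400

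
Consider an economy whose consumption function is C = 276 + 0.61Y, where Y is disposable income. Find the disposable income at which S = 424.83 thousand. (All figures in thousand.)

Y = 1797

S = Y − C = -276 + 0.39Y
-276 + 0.39Y = 424.83, so 0.39Y = 700.83 and Y = 1797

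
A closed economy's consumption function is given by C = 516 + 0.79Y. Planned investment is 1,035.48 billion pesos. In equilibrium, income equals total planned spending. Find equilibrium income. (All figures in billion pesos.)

Y = C + I = 516 + 0.79Y + 1035.48
Y − 0.79Y = 1551.48
0.21Y = 1551.48, so Y = 1551.48/0.21 = 7388

Y = 7388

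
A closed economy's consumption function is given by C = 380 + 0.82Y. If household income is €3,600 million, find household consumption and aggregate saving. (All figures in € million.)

C = 3332; S = 268

C = 380 + 0.82(3600) = 380 + 2952 = 3332
S = Y − C = 3600 − 3332 = 268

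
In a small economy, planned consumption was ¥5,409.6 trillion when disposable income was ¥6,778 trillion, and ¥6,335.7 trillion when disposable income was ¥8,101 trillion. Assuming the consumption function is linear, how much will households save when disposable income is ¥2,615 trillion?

MPC = (6335.7 − 5409.6)/(8101 − 6778) = 926.1/1323 = 0.7
a = 5409.6 − 0.7(6778) = 5409.6 − 4744.6 = 665
C = 665 + 0.7(2615) = 2495.5
S = 2615 − 2495.5 = 119.5

S = 119.5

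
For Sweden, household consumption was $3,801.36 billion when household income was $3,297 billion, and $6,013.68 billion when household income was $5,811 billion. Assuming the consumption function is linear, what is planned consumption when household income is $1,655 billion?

MPC = (6013.68 − 3801.36)/(5811 − 3297) = 2212.32/2514 = 0.88
a = 3801.36 − 0.88(3297) = 3801.36 − 2901.36 = 900
C = 900 + 0.88(1655) = 900 + 1456.4 = 2356.4

C = 2356.4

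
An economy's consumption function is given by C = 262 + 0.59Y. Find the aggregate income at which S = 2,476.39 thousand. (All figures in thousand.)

Y = 6679

S = Y − C = -262 + 0.41Y
-262 + 0.41Y = 2476.39, so 0.41Y = 2738.39 and Y = 6679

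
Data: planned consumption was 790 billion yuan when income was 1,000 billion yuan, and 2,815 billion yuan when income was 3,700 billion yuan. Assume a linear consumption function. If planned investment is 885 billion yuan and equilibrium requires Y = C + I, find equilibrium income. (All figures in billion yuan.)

MPC = (2815 − 790)/(3700 − 1000) = 2025/2700 = 0.75
a = 790 − 0.75(1000) = 40
Equilibrium: Y = 40 + 0.75Y + 885
0.25Y = 925, so Y = 925/0.25 = 3700

Y = 3700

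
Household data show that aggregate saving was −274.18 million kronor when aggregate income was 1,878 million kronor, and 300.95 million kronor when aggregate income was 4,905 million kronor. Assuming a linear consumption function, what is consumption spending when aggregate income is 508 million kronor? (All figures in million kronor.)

C = 1042.48

MPS = ΔS/ΔY = (300.95 − (-274.18))/(4905 − 1878) = 575.13/3027 = 0.19
MPC = 1 − MPS = 0.81
Autonomous saving = -274.18 − 0.19(1878) = -631, so a = 631
C = 631 + 0.81(508) = 631 + 411.48 = 1042.48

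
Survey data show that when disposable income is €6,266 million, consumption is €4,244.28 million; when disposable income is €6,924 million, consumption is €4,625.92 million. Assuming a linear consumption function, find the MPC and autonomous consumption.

MPC = ΔC/ΔY = (4625.92 − 4244.28)/(6924 − 6266) = 381.64/658 = 0.58
a = C − MPC·Y = 4244.28 − 0.58(6266) = 4244.28 − 3634.28 = 610

MPC = 0.58; a = 610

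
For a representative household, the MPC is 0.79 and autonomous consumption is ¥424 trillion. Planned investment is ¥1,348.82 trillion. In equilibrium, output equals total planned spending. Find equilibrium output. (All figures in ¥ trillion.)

Y = C + I = 424 + 0.79Y + 1348.82
Y − 0.79Y = 1772.82
0.21Y = 1772.82, so Y = 1772.82/0.21 = 8442

Y = 8442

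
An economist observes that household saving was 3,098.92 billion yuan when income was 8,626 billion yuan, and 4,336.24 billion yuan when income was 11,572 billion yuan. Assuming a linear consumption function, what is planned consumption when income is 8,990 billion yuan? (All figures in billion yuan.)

MPS = ΔS/ΔY = (4336.24 − 3098.92)/(11572 − 8626) = 1237.32/2946 = 0.42
MPC = 1 − MPS = 0.58
Autonomous saving = 3098.92 − 0.42(8626) = -524, so a = 524
C = 524 + 0.58(8990) = 524 + 5214.2 = 5738.2

C = 5738.2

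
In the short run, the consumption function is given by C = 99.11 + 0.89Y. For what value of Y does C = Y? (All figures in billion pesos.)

At break-even, C = Y: 99.11 + 0.89Y = Y
0.11Y = 99.11, so Y = 99.11/0.11 = 901

Y = 901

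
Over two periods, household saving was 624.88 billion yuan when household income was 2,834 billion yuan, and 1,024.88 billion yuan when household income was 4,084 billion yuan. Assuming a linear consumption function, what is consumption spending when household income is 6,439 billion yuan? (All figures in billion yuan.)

MPS = ΔS/ΔY = (1024.88 − 624.88)/(4084 − 2834) = 400/1250 = 0.32
MPC = 1 − MPS = 0.68
Autonomous saving = 624.88 − 0.32(2834) = -282, so a = 282
C = 282 + 0.68(6439) = 282 + 4378.52 = 4660.52

C = 4660.52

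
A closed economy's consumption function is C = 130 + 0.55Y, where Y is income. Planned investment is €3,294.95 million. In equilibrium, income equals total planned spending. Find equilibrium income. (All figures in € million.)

Y = 7611

Y = C + I = 130 + 0.55Y + 3294.95
Y − 0.55Y = 3424.95
0.45Y = 3424.95, so Y = 3424.95/0.45 = 7611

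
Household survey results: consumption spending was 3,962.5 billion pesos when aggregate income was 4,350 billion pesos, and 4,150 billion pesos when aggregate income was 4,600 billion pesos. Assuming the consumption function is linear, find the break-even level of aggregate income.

Y = 2800

MPC = (4150 − 3962.5)/(4600 − 4350) = 187.5/250 = 0.75
a = 3962.5 − 0.75(4350) = 3962.5 − 3262.5 = 700
Break-even: Y = a/(1−MPC) = 700/0.25 = 2800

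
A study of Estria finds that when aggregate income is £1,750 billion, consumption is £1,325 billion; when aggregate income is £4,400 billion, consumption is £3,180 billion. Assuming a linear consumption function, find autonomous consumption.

a = 100

MPC = ΔC/ΔY = (3180 − 1325)/(4400 − 1750) = 1855/2650 = 0.7
a = C − MPC·Y = 1325 − 0.7(1750) = 1325 − 1225 = 100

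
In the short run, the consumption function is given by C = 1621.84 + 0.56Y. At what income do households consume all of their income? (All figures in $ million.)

At break-even, C = Y: 1621.84 + 0.56Y = Y
0.44Y = 1621.84, so Y = 1621.84/0.44 = 3686

Y = 3686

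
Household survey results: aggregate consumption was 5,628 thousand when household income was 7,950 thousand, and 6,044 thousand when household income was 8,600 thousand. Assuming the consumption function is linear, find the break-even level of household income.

MPC = (6044 − 5628)/(8600 − 7950) = 416/650 = 0.64
a = 5628 − 0.64(7950) = 5628 − 5088 = 540
Break-even: Y = a/(1−MPC) = 540/0.36 = 1500

Y = 1500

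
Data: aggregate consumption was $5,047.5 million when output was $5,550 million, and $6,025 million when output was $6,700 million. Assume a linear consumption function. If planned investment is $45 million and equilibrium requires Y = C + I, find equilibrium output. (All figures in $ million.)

Y = 2500

MPC = (6025 − 5047.5)/(6700 − 5550) = 977.5/1150 = 0.85
a = 5047.5 − 0.85(5550) = 330
Equilibrium: Y = 330 + 0.85Y + 45
0.15Y = 375, so Y = 375/0.15 = 2500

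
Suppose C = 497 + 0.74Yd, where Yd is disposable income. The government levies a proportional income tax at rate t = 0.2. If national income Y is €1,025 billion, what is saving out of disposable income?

S = -283.8

Yd = (1 − 0.2)(1025) = 0.8(1025) = 820
C = 497 + 0.74(820) = 497 + 606.8 = 1103.8
S = Yd − C = 820 − 1103.8 = -283.8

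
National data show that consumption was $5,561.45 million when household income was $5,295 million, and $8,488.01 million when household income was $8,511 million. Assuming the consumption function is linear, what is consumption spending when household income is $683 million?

C = 1364.53

MPC = (8488.01 − 5561.45)/(8511 − 5295) = 2926.56/3216 = 0.91
a = 5561.45 − 0.91(5295) = 5561.45 − 4818.45 = 743
C = 743 + 0.91(683) = 743 + 621.53 = 1364.53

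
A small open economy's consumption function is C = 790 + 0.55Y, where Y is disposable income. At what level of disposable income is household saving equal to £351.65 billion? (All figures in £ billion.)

Y = 2537

S = Y − C = -790 + 0.45Y
-790 + 0.45Y = 351.65, so 0.45Y = 1141.65 and Y = 2537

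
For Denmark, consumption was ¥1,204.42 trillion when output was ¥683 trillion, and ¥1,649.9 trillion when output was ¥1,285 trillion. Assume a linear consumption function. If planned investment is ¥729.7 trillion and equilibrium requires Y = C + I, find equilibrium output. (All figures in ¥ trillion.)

MPC = (1649.9 − 1204.42)/(1285 − 683) = 445.48/602 = 0.74
a = 1204.42 − 0.74(683) = 699
Equilibrium: Y = 699 + 0.74Y + 729.7
0.26Y = 1428.7, so Y = 1428.7/0.26 = 5495

Y = 5495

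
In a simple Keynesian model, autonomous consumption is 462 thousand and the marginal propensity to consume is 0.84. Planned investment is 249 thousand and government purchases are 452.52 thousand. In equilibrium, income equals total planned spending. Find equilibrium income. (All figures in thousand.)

Y = 7272

Y = C + I + G = 462 + 0.84Y + 249 + 452.52
Y − 0.84Y = 1163.52
0.16Y = 1163.52, so Y = 1163.52/0.16 = 7272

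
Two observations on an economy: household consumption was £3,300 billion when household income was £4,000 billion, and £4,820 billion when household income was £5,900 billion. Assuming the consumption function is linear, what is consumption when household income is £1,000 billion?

C = 900

MPC = (4820 − 3300)/(5900 − 4000) = 1520/1900 = 0.8
a = 3300 − 0.8(4000) = 3300 − 3200 = 100
C = 100 + 0.8(1000) = 100 + 800 = 900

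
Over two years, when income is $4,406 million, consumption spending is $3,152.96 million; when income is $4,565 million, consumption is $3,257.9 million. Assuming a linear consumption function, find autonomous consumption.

MPC = ΔC/ΔY = (3257.9 − 3152.96)/(4565 − 4406) = 104.94/159 = 0.66
a = C − MPC·Y = 3152.96 − 0.66(4406) = 3152.96 − 2907.96 = 245

a = 245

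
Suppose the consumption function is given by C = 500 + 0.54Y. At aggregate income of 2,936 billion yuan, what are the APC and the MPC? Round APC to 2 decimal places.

MPC = 0.54 (the slope of the consumption function)
C = 500 + 0.54(2936) = 2085.44, so APC = 2085.44/2936 = 0.71

APC = 0.71; MPC = 0.54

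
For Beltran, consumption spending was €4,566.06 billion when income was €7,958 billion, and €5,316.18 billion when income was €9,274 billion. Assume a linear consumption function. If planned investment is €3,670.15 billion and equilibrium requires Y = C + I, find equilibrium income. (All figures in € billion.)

Y = 8605

MPC = (5316.18 − 4566.06)/(9274 − 7958) = 750.12/1316 = 0.57
a = 4566.06 − 0.57(7958) = 30
Equilibrium: Y = 30 + 0.57Y + 3670.15
0.43Y = 3700.15, so Y = 3700.15/0.43 = 8605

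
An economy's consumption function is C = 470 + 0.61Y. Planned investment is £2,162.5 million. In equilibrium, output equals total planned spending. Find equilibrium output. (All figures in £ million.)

Y = 6750

Y = C + I = 470 + 0.61Y + 2162.5
Y − 0.61Y = 2632.5
0.39Y = 2632.5, so Y = 2632.5/0.39 = 6750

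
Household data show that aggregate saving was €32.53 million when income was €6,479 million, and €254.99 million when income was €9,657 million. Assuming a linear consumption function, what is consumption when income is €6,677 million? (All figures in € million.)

C = 6630.61

MPS = ΔS/ΔY = (254.99 − 32.53)/(9657 − 6479) = 222.46/3178 = 0.07
MPC = 1 − MPS = 0.93
Autonomous saving = 32.53 − 0.07(6479) = -421, so a = 421
C = 421 + 0.93(6677) = 421 + 6209.61 = 6630.61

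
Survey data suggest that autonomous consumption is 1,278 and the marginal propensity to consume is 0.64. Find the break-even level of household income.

Y = 3550

At break-even, C = Y: 1278 + 0.64Y = Y
0.36Y = 1278, so Y = 1278/0.36 = 3550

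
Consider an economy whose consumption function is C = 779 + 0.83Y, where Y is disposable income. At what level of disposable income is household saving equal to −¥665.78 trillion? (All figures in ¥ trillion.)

S = Y − C = -779 + 0.17Y
-779 + 0.17Y = -665.78, so 0.17Y = 113.22 and Y = 666

Y = 666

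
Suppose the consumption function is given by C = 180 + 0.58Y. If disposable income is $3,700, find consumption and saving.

C = 180 + 0.58(3700) = 180 + 2146 = 2326
S = Y − C = 3700 − 2326 = 1374

C = 2326; S = 1374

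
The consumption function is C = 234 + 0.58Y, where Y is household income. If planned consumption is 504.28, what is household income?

234 + 0.58Y = 504.28
0.58Y = 270.28, so Y = 270.28/0.58 = 466

Y = 466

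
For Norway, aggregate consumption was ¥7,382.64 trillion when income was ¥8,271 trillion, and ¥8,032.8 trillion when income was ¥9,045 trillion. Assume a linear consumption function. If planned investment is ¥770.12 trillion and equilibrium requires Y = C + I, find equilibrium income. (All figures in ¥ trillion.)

MPC = (8032.8 − 7382.64)/(9045 − 8271) = 650.16/774 = 0.84
a = 7382.64 − 0.84(8271) = 435
Equilibrium: Y = 435 + 0.84Y + 770.12
0.16Y = 1205.12, so Y = 1205.12/0.16 = 7532

Y = 7532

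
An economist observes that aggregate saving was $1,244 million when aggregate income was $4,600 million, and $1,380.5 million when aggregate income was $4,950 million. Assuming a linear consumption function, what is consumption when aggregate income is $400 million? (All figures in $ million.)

MPS = ΔS/ΔY = (1380.5 − 1244)/(4950 − 4600) = 136.5/350 = 0.39
MPC = 1 − MPS = 0.61
Autonomous saving = 1244 − 0.39(4600) = -550, so a = 550
C = 550 + 0.61(400) = 550 + 244 = 794

C = 794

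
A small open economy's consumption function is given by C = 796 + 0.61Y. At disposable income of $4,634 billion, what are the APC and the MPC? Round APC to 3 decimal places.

MPC = 0.61 (the slope of the consumption function)
C = 796 + 0.61(4634) = 3622.74, so APC = 3622.74/4634 = 0.782

APC = 0.782; MPC = 0.61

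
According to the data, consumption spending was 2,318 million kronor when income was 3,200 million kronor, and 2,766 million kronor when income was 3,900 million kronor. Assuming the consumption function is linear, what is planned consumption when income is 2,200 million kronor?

C = 1678

MPC = (2766 − 2318)/(3900 − 3200) = 448/700 = 0.64
a = 2318 − 0.64(3200) = 2318 − 2048 = 270
C = 270 + 0.64(2200) = 270 + 1408 = 1678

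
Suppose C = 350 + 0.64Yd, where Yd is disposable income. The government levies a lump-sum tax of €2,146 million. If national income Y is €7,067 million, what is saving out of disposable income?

Yd = Y − T = 7067 − 2146 = 4921
C = 350 + 0.64(4921) = 350 + 3149.44 = 3499.44
S = Yd − C = 4921 − 3499.44 = 1421.56

S = 1421.56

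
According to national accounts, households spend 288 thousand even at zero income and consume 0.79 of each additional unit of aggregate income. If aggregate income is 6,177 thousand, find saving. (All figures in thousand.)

S = 1009.17

C = 288 + 0.79(6177) = 288 + 4879.83 = 5167.83
S = Y − C = 6177 − 5167.83 = 1009.17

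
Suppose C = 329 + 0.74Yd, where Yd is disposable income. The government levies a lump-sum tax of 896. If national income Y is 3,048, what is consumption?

Yd = Y − T = 3048 − 896 = 2152
C = 329 + 0.74(2152) = 329 + 1592.48 = 1921.48

C = 1921.48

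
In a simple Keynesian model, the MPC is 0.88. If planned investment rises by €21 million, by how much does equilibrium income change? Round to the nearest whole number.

The multiplier is 1/(1 − MPC) = 1/0.12.
ΔY = 21/0.12 = 175.00 ≈ 175

ΔY ≈ 175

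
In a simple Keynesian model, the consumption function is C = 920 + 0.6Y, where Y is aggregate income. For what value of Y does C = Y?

Y = 2300

At break-even, C = Y: 920 + 0.6Y = Y
0.4Y = 920, so Y = 920/0.4 = 2300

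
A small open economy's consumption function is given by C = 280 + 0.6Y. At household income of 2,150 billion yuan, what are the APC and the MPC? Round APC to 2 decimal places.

APC = 0.73; MPC = 0.6

MPC = 0.6 (the slope of the consumption function)
C = 280 + 0.6(2150) = 1570, so APC = 1570/2150 = 0.73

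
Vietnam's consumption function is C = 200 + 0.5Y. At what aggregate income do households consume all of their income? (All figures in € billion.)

At break-even, C = Y: 200 + 0.5Y = Y
0.5Y = 200, so Y = 200/0.5 = 400

Y = 400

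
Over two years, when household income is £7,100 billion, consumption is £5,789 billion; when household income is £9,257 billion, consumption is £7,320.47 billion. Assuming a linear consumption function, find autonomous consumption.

a = 748

MPC = ΔC/ΔY = (7320.47 − 5789)/(9257 − 7100) = 1531.47/2157 = 0.71
a = C − MPC·Y = 5789 − 0.71(7100) = 5789 − 5041 = 748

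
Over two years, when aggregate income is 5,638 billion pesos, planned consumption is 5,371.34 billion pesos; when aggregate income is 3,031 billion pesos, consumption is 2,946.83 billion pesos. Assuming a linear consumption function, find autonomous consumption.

MPC = ΔC/ΔY = (5371.34 − 2946.83)/(5638 − 3031) = 2424.51/2607 = 0.93
a = C − MPC·Y = 2946.83 − 0.93(3031) = 2946.83 − 2818.83 = 128

a = 128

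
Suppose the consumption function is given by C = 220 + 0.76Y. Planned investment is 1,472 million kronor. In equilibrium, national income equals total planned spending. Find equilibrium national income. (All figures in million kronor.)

Y = 7050

Y = C + I = 220 + 0.76Y + 1472
Y − 0.76Y = 1692
0.24Y = 1692, so Y = 1692/0.24 = 7050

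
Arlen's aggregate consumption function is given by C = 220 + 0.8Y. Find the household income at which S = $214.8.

S = Y − C = -220 + 0.2Y
-220 + 0.2Y = 214.8, so 0.2Y = 434.8 and Y = 2174

Y = 2174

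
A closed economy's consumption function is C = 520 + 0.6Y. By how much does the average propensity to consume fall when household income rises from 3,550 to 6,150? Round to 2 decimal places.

At Y = 3550: C = 520 + 0.6(3550) = 2650, APC = 2650/3550 = 0.746
At Y = 6150: C = 4210, APC = 4210/6150 = 0.685
Fall in APC = 0.746 − 0.685 = 0.061 ≈ 0.06

ΔAPC = 0.06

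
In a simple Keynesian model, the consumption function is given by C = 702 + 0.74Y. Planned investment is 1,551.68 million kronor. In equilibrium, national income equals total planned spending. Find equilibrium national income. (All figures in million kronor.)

Y = 8668

Y = C + I = 702 + 0.74Y + 1551.68
Y − 0.74Y = 2253.68
0.26Y = 2253.68, so Y = 2253.68/0.26 = 8668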